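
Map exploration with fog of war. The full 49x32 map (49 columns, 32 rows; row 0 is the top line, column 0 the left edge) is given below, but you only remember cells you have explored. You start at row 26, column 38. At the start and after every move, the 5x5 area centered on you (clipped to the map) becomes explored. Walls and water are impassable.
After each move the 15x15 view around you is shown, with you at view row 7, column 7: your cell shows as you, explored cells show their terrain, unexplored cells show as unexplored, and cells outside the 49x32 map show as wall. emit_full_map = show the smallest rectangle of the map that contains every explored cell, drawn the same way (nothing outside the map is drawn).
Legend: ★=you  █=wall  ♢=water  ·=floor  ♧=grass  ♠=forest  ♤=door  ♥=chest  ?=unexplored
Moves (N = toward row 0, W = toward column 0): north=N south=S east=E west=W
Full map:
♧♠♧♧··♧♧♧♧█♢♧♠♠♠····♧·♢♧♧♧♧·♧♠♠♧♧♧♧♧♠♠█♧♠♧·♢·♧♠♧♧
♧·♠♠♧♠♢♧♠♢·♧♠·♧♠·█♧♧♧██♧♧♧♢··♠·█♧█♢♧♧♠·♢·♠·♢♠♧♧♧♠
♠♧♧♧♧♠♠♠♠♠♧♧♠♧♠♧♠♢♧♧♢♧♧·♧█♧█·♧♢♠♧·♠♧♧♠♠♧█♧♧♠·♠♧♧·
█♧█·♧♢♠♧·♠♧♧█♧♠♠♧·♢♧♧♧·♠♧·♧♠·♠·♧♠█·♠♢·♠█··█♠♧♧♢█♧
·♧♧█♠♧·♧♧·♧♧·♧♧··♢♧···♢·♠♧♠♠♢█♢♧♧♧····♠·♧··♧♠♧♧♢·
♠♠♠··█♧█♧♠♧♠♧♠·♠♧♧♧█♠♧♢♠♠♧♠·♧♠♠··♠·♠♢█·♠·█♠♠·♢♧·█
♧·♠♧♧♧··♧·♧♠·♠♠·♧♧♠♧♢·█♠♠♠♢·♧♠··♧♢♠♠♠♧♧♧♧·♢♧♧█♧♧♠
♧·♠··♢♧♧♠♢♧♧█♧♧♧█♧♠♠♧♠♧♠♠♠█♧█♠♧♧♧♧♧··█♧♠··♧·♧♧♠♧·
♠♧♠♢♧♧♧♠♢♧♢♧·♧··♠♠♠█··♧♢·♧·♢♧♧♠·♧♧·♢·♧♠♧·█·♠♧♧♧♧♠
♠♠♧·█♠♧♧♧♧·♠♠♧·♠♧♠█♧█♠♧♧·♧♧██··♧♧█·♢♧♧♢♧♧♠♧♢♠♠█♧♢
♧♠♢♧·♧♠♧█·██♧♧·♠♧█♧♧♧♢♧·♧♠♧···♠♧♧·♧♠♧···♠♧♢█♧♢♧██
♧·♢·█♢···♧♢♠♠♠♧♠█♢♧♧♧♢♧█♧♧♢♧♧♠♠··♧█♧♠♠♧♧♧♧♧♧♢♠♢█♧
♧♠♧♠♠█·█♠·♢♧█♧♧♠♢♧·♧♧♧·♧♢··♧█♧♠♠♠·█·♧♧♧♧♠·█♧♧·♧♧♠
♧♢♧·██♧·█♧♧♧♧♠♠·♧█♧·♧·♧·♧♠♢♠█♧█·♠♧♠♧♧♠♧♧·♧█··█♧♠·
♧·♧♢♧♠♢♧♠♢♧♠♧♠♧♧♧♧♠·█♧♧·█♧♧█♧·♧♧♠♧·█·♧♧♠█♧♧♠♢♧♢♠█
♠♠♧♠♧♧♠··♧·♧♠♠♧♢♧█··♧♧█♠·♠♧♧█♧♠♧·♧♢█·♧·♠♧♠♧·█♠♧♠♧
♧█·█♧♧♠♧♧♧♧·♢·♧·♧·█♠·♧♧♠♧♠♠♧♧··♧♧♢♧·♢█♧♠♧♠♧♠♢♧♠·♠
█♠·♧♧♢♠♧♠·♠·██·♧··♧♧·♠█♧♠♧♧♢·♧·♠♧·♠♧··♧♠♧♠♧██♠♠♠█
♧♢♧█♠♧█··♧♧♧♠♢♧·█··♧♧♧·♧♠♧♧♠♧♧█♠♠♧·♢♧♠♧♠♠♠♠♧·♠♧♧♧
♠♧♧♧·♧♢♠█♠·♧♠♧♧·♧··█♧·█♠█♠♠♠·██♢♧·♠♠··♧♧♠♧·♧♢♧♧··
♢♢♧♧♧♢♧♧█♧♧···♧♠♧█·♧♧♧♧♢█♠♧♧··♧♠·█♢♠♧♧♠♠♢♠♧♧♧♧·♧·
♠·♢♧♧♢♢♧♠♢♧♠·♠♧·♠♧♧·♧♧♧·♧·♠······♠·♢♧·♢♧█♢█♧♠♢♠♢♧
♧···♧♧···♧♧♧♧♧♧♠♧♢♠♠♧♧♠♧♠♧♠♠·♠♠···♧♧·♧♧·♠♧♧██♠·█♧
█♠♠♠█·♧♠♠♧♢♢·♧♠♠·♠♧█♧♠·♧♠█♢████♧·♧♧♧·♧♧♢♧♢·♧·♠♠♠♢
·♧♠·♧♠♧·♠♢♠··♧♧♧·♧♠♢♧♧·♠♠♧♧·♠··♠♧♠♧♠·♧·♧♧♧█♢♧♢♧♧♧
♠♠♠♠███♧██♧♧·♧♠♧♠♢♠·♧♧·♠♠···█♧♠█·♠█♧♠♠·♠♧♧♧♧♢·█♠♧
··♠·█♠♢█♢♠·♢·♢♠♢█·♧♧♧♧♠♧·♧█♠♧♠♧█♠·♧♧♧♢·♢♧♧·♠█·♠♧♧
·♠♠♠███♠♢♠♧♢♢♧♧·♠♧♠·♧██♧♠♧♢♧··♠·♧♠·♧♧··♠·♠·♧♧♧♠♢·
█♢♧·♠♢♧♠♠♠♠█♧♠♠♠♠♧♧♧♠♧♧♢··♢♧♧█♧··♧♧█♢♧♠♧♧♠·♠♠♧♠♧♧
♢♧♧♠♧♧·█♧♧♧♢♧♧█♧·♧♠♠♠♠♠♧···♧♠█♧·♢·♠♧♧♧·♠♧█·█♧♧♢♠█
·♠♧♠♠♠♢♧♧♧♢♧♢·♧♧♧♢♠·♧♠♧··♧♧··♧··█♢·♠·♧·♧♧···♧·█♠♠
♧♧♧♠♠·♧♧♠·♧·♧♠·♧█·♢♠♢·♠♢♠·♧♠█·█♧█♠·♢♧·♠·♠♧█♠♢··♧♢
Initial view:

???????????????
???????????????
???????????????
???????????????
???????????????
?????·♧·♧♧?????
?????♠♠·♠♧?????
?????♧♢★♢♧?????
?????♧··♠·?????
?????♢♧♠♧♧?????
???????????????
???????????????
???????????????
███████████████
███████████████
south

???????????????
???????????????
???????????????
???????????????
?????·♧·♧♧?????
?????♠♠·♠♧?????
?????♧♢·♢♧?????
?????♧·★♠·?????
?????♢♧♠♧♧?????
?????♧♧·♠♧?????
???????????????
???????????????
███████████████
███████████████
███████████████

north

???????????????
???????????????
???????????????
???????????????
???????????????
?????·♧·♧♧?????
?????♠♠·♠♧?????
?????♧♢★♢♧?????
?????♧··♠·?????
?????♢♧♠♧♧?????
?????♧♧·♠♧?????
???????????????
???????????????
███████████████
███████████████

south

???????????????
???????????????
???????????????
???????????????
?????·♧·♧♧?????
?????♠♠·♠♧?????
?????♧♢·♢♧?????
?????♧·★♠·?????
?????♢♧♠♧♧?????
?????♧♧·♠♧?????
???????????????
???????????????
███████████████
███████████████
███████████████

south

???????????????
???????????????
???????????????
?????·♧·♧♧?????
?????♠♠·♠♧?????
?????♧♢·♢♧?????
?????♧··♠·?????
?????♢♧★♧♧?????
?????♧♧·♠♧?????
?????·♧·♧♧?????
???????????????
███████████████
███████████████
███████████████
███████████████

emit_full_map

·♧·♧♧
♠♠·♠♧
♧♢·♢♧
♧··♠·
♢♧★♧♧
♧♧·♠♧
·♧·♧♧

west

???????????????
???????????????
???????????????
??????·♧·♧♧????
??????♠♠·♠♧????
?????♧♧♢·♢♧????
?????♧♧··♠·????
?????█♢★♠♧♧????
?????♧♧♧·♠♧????
?????♠·♧·♧♧????
???????????????
███████████████
███████████████
███████████████
███████████████

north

???????????????
???????????????
???????????????
???????????????
??????·♧·♧♧????
?????♧♠♠·♠♧????
?????♧♧♢·♢♧????
?????♧♧★·♠·????
?????█♢♧♠♧♧????
?????♧♧♧·♠♧????
?????♠·♧·♧♧????
???????????????
███████████████
███████████████
███████████████

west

???????????????
???????????????
???????????????
???????????????
???????·♧·♧♧???
?????█♧♠♠·♠♧???
?????♧♧♧♢·♢♧???
?????·♧★··♠·???
?????♧█♢♧♠♧♧???
?????♠♧♧♧·♠♧???
??????♠·♧·♧♧???
???????????????
███████████████
███████████████
███████████████

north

???????????????
???????????????
???????????????
???????????????
???????????????
?????♧♠·♧·♧♧???
?????█♧♠♠·♠♧???
?????♧♧★♢·♢♧???
?????·♧♧··♠·???
?????♧█♢♧♠♧♧???
?????♠♧♧♧·♠♧???
??????♠·♧·♧♧???
???????????????
███████████████
███████████████

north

???????????????
???????????????
???????????????
???????????????
???????????????
?????♧♧·♧♧?????
?????♧♠·♧·♧♧???
?????█♧★♠·♠♧???
?????♧♧♧♢·♢♧???
?????·♧♧··♠·???
?????♧█♢♧♠♧♧???
?????♠♧♧♧·♠♧???
??????♠·♧·♧♧???
???????????????
███████████████

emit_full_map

♧♧·♧♧??
♧♠·♧·♧♧
█♧★♠·♠♧
♧♧♧♢·♢♧
·♧♧··♠·
♧█♢♧♠♧♧
♠♧♧♧·♠♧
?♠·♧·♧♧

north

???????????????
???????????????
???????????????
???????????????
???????????????
?????♧♧·♧♧?????
?????♧♧·♧♧?????
?????♧♠★♧·♧♧???
?????█♧♠♠·♠♧???
?????♧♧♧♢·♢♧???
?????·♧♧··♠·???
?????♧█♢♧♠♧♧???
?????♠♧♧♧·♠♧???
??????♠·♧·♧♧???
???????????????

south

???????????????
???????????????
???????????????
???????????????
?????♧♧·♧♧?????
?????♧♧·♧♧?????
?????♧♠·♧·♧♧???
?????█♧★♠·♠♧???
?????♧♧♧♢·♢♧???
?????·♧♧··♠·???
?????♧█♢♧♠♧♧???
?????♠♧♧♧·♠♧???
??????♠·♧·♧♧???
???????????????
███████████████

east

???????????????
???????????????
???????????????
???????????????
????♧♧·♧♧??????
????♧♧·♧♧♢?????
????♧♠·♧·♧♧????
????█♧♠★·♠♧????
????♧♧♧♢·♢♧????
????·♧♧··♠·????
????♧█♢♧♠♧♧????
????♠♧♧♧·♠♧????
?????♠·♧·♧♧????
???????????????
███████████████

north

???????????????
???????????????
???????????????
???????????????
???????????????
????♧♧·♧♧·?????
????♧♧·♧♧♢?????
????♧♠·★·♧♧????
????█♧♠♠·♠♧????
????♧♧♧♢·♢♧????
????·♧♧··♠·????
????♧█♢♧♠♧♧????
????♠♧♧♧·♠♧????
?????♠·♧·♧♧????
???????????????

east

???????????????
???????????????
???????????????
???????????????
???????????????
???♧♧·♧♧·♠?????
???♧♧·♧♧♢♧?????
???♧♠·♧★♧♧?????
???█♧♠♠·♠♧?????
???♧♧♧♢·♢♧?????
???·♧♧··♠·?????
???♧█♢♧♠♧♧?????
???♠♧♧♧·♠♧?????
????♠·♧·♧♧?????
???????????????

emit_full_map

♧♧·♧♧·♠
♧♧·♧♧♢♧
♧♠·♧★♧♧
█♧♠♠·♠♧
♧♧♧♢·♢♧
·♧♧··♠·
♧█♢♧♠♧♧
♠♧♧♧·♠♧
?♠·♧·♧♧


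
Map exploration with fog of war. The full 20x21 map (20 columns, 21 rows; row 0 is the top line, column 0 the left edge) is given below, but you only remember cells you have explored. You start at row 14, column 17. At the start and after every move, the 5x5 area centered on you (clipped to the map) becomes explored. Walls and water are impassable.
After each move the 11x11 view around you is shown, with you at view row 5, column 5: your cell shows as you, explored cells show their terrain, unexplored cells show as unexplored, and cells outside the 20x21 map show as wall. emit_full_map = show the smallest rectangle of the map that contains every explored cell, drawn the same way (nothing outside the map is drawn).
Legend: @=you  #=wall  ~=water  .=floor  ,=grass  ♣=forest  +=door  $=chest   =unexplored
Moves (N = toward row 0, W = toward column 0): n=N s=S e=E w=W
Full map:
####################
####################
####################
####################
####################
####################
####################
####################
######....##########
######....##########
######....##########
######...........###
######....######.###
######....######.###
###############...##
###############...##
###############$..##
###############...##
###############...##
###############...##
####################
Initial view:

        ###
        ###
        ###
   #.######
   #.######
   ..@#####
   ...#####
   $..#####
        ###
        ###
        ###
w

         ##
         ##
         ##
   ##.#####
   ##.#####
   #.@.####
   #...####
   #$..####
         ##
         ##
         ##

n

         ##
         ##
         ##
   ...## ##
   ##.#####
   ##@#####
   #...####
   #...####
   #$..####
         ##
         ##

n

         ##
         ##
         ##
   ##### ##
   ...## ##
   ##@#####
   ##.#####
   #...####
   #...####
   #$..####
         ##

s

         ##
         ##
   ##### ##
   ...## ##
   ##.#####
   ##@#####
   #...####
   #...####
   #$..####
         ##
         ##

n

         ##
         ##
         ##
   ##### ##
   ...## ##
   ##@#####
   ##.#####
   #...####
   #...####
   #$..####
         ##

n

         ##
         ##
         ##
   ##### ##
   ##### ##
   ..@## ##
   ##.#####
   ##.#####
   #...####
   #...####
   #$..####

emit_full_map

##### 
##### 
..@## 
##.###
##.###
#...##
#...##
#$..##

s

         ##
         ##
   ##### ##
   ##### ##
   ...## ##
   ##@#####
   ##.#####
   #...####
   #...####
   #$..####
         ##

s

         ##
   ##### ##
   ##### ##
   ...## ##
   ##.#####
   ##@#####
   #...####
   #...####
   #$..####
         ##
         ##

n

         ##
         ##
   ##### ##
   ##### ##
   ...## ##
   ##@#####
   ##.#####
   #...####
   #...####
   #$..####
         ##

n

         ##
         ##
         ##
   ##### ##
   ##### ##
   ..@## ##
   ##.#####
   ##.#####
   #...####
   #...####
   #$..####

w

          #
          #
          #
   ###### #
   ###### #
   ..@.## #
   ###.####
   ###.####
    #...###
    #...###
    #$..###

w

           
           
           
   ####### 
   ####### 
   ..@..## 
   ####.###
   ####.###
     #...##
     #...##
     #$..##

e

          #
          #
          #
  ####### #
  ####### #
  ...@.## #
  ####.####
  ####.####
    #...###
    #...###
    #$..###

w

           
           
           
   ####### 
   ####### 
   ..@..## 
   ####.###
   ####.###
     #...##
     #...##
     #$..##

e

          #
          #
          #
  ####### #
  ####### #
  ...@.## #
  ####.####
  ####.####
    #...###
    #...###
    #$..###

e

         ##
         ##
         ##
 ####### ##
 ####### ##
 ....@## ##
 ####.#####
 ####.#####
   #...####
   #...####
   #$..####

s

         ##
         ##
 ####### ##
 ####### ##
 .....## ##
 ####@#####
 ####.#####
   #...####
   #...####
   #$..####
         ##

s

         ##
 ####### ##
 ####### ##
 .....## ##
 ####.#####
 ####@#####
   #...####
   #...####
   #$..####
         ##
         ##

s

 ####### ##
 ####### ##
 .....## ##
 ####.#####
 ####.#####
   #.@.####
   #...####
   #$..####
         ##
         ##
         ##

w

  ####### #
  ####### #
  .....## #
  ####.####
  ####.####
   ##@..###
   ##...###
   ##$..###
          #
          #
          #

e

 ####### ##
 ####### ##
 .....## ##
 ####.#####
 ####.#####
  ##.@.####
  ##...####
  ##$..####
         ##
         ##
         ##

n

         ##
 ####### ##
 ####### ##
 .....## ##
 ####.#####
 ####@#####
  ##...####
  ##...####
  ##$..####
         ##
         ##

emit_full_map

####### 
####### 
.....## 
####.###
####@###
 ##...##
 ##...##
 ##$..##

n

         ##
         ##
 ####### ##
 ####### ##
 .....## ##
 ####@#####
 ####.#####
  ##...####
  ##...####
  ##$..####
         ##

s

         ##
 ####### ##
 ####### ##
 .....## ##
 ####.#####
 ####@#####
  ##...####
  ##...####
  ##$..####
         ##
         ##

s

 ####### ##
 ####### ##
 .....## ##
 ####.#####
 ####.#####
  ##.@.####
  ##...####
  ##$..####
         ##
         ##
         ##


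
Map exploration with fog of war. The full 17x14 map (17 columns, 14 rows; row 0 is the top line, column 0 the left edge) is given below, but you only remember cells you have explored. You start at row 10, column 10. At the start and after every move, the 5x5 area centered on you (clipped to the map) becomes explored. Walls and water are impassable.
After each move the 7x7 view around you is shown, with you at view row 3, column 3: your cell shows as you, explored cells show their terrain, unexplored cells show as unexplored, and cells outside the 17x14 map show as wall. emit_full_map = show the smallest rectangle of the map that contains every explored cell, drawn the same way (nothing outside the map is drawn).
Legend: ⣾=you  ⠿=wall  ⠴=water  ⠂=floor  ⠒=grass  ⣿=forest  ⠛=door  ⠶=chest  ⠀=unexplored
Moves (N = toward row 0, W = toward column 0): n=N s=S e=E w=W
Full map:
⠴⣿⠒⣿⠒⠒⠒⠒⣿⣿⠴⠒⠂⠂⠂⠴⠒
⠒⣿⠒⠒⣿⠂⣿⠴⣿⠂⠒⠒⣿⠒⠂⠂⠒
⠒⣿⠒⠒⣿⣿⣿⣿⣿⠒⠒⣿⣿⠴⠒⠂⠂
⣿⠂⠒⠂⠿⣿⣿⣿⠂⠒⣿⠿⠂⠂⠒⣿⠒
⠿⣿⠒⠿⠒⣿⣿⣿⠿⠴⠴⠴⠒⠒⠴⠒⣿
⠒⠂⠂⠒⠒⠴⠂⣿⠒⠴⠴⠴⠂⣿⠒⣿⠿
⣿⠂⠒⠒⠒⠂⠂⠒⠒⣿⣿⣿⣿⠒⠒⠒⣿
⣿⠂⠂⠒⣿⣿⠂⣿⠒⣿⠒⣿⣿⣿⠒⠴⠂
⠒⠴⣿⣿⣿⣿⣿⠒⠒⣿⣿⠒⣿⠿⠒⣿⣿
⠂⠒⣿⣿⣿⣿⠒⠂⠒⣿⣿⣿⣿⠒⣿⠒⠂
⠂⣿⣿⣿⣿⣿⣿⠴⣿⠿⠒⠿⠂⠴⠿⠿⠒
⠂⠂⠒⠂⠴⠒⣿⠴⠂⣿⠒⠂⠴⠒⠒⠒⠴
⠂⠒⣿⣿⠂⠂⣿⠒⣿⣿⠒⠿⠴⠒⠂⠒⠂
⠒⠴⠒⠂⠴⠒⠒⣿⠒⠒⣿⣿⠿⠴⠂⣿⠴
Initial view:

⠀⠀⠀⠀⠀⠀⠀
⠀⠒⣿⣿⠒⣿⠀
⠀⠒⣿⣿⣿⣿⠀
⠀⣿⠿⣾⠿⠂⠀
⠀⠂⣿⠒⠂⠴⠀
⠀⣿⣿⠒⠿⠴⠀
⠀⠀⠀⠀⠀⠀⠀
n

⠀⠀⠀⠀⠀⠀⠀
⠀⠒⣿⠒⣿⣿⠀
⠀⠒⣿⣿⠒⣿⠀
⠀⠒⣿⣾⣿⣿⠀
⠀⣿⠿⠒⠿⠂⠀
⠀⠂⣿⠒⠂⠴⠀
⠀⣿⣿⠒⠿⠴⠀

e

⠀⠀⠀⠀⠀⠀⠀
⠒⣿⠒⣿⣿⣿⠀
⠒⣿⣿⠒⣿⠿⠀
⠒⣿⣿⣾⣿⠒⠀
⣿⠿⠒⠿⠂⠴⠀
⠂⣿⠒⠂⠴⠒⠀
⣿⣿⠒⠿⠴⠀⠀

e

⠀⠀⠀⠀⠀⠀⠀
⣿⠒⣿⣿⣿⠒⠀
⣿⣿⠒⣿⠿⠒⠀
⣿⣿⣿⣾⠒⣿⠀
⠿⠒⠿⠂⠴⠿⠀
⣿⠒⠂⠴⠒⠒⠀
⣿⠒⠿⠴⠀⠀⠀

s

⣿⠒⣿⣿⣿⠒⠀
⣿⣿⠒⣿⠿⠒⠀
⣿⣿⣿⣿⠒⣿⠀
⠿⠒⠿⣾⠴⠿⠀
⣿⠒⠂⠴⠒⠒⠀
⣿⠒⠿⠴⠒⠂⠀
⠀⠀⠀⠀⠀⠀⠀

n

⠀⠀⠀⠀⠀⠀⠀
⣿⠒⣿⣿⣿⠒⠀
⣿⣿⠒⣿⠿⠒⠀
⣿⣿⣿⣾⠒⣿⠀
⠿⠒⠿⠂⠴⠿⠀
⣿⠒⠂⠴⠒⠒⠀
⣿⠒⠿⠴⠒⠂⠀

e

⠀⠀⠀⠀⠀⠀⠀
⠒⣿⣿⣿⠒⠴⠀
⣿⠒⣿⠿⠒⣿⠀
⣿⣿⣿⣾⣿⠒⠀
⠒⠿⠂⠴⠿⠿⠀
⠒⠂⠴⠒⠒⠒⠀
⠒⠿⠴⠒⠂⠀⠀

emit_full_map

⠒⣿⠒⣿⣿⣿⠒⠴
⠒⣿⣿⠒⣿⠿⠒⣿
⠒⣿⣿⣿⣿⣾⣿⠒
⣿⠿⠒⠿⠂⠴⠿⠿
⠂⣿⠒⠂⠴⠒⠒⠒
⣿⣿⠒⠿⠴⠒⠂⠀

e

⠀⠀⠀⠀⠀⠀⠿
⣿⣿⣿⠒⠴⠂⠿
⠒⣿⠿⠒⣿⣿⠿
⣿⣿⠒⣾⠒⠂⠿
⠿⠂⠴⠿⠿⠒⠿
⠂⠴⠒⠒⠒⠴⠿
⠿⠴⠒⠂⠀⠀⠿

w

⠀⠀⠀⠀⠀⠀⠀
⠒⣿⣿⣿⠒⠴⠂
⣿⠒⣿⠿⠒⣿⣿
⣿⣿⣿⣾⣿⠒⠂
⠒⠿⠂⠴⠿⠿⠒
⠒⠂⠴⠒⠒⠒⠴
⠒⠿⠴⠒⠂⠀⠀

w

⠀⠀⠀⠀⠀⠀⠀
⣿⠒⣿⣿⣿⠒⠴
⣿⣿⠒⣿⠿⠒⣿
⣿⣿⣿⣾⠒⣿⠒
⠿⠒⠿⠂⠴⠿⠿
⣿⠒⠂⠴⠒⠒⠒
⣿⠒⠿⠴⠒⠂⠀

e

⠀⠀⠀⠀⠀⠀⠀
⠒⣿⣿⣿⠒⠴⠂
⣿⠒⣿⠿⠒⣿⣿
⣿⣿⣿⣾⣿⠒⠂
⠒⠿⠂⠴⠿⠿⠒
⠒⠂⠴⠒⠒⠒⠴
⠒⠿⠴⠒⠂⠀⠀

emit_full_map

⠒⣿⠒⣿⣿⣿⠒⠴⠂
⠒⣿⣿⠒⣿⠿⠒⣿⣿
⠒⣿⣿⣿⣿⣾⣿⠒⠂
⣿⠿⠒⠿⠂⠴⠿⠿⠒
⠂⣿⠒⠂⠴⠒⠒⠒⠴
⣿⣿⠒⠿⠴⠒⠂⠀⠀

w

⠀⠀⠀⠀⠀⠀⠀
⣿⠒⣿⣿⣿⠒⠴
⣿⣿⠒⣿⠿⠒⣿
⣿⣿⣿⣾⠒⣿⠒
⠿⠒⠿⠂⠴⠿⠿
⣿⠒⠂⠴⠒⠒⠒
⣿⠒⠿⠴⠒⠂⠀

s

⣿⠒⣿⣿⣿⠒⠴
⣿⣿⠒⣿⠿⠒⣿
⣿⣿⣿⣿⠒⣿⠒
⠿⠒⠿⣾⠴⠿⠿
⣿⠒⠂⠴⠒⠒⠒
⣿⠒⠿⠴⠒⠂⠀
⠀⠀⠀⠀⠀⠀⠀


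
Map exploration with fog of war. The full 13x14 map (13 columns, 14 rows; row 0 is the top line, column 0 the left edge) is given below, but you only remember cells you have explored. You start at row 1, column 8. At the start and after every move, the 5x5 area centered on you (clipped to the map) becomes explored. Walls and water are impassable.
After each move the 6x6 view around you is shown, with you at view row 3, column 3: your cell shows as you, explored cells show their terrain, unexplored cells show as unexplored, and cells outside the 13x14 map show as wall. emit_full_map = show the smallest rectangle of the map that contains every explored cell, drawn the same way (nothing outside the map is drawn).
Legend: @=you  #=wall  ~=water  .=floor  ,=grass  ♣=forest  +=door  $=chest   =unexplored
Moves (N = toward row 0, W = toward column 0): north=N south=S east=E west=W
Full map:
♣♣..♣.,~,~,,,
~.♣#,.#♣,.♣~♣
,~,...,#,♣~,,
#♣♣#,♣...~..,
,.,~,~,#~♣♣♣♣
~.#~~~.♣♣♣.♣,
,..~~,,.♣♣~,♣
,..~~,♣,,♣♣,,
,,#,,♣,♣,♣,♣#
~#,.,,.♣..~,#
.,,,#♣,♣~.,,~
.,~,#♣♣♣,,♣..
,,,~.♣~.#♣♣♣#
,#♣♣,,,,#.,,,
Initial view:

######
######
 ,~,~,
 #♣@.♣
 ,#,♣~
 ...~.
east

######
######
,~,~,,
#♣,@♣~
,#,♣~,
...~..

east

######
######
~,~,,,
♣,.@~♣
#,♣~,,
..~..,

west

######
######
,~,~,,
#♣,@♣~
,#,♣~,
...~..

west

######
######
 ,~,~,
 #♣@.♣
 ,#,♣~
 ...~.

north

######
######
######
 ,~@~,
 #♣,.♣
 ,#,♣~

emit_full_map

,~@~,,,
#♣,.♣~♣
,#,♣~,,
...~..,

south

######
######
 ,~,~,
 #♣@.♣
 ,#,♣~
 ...~.

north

######
######
######
 ,~@~,
 #♣,.♣
 ,#,♣~


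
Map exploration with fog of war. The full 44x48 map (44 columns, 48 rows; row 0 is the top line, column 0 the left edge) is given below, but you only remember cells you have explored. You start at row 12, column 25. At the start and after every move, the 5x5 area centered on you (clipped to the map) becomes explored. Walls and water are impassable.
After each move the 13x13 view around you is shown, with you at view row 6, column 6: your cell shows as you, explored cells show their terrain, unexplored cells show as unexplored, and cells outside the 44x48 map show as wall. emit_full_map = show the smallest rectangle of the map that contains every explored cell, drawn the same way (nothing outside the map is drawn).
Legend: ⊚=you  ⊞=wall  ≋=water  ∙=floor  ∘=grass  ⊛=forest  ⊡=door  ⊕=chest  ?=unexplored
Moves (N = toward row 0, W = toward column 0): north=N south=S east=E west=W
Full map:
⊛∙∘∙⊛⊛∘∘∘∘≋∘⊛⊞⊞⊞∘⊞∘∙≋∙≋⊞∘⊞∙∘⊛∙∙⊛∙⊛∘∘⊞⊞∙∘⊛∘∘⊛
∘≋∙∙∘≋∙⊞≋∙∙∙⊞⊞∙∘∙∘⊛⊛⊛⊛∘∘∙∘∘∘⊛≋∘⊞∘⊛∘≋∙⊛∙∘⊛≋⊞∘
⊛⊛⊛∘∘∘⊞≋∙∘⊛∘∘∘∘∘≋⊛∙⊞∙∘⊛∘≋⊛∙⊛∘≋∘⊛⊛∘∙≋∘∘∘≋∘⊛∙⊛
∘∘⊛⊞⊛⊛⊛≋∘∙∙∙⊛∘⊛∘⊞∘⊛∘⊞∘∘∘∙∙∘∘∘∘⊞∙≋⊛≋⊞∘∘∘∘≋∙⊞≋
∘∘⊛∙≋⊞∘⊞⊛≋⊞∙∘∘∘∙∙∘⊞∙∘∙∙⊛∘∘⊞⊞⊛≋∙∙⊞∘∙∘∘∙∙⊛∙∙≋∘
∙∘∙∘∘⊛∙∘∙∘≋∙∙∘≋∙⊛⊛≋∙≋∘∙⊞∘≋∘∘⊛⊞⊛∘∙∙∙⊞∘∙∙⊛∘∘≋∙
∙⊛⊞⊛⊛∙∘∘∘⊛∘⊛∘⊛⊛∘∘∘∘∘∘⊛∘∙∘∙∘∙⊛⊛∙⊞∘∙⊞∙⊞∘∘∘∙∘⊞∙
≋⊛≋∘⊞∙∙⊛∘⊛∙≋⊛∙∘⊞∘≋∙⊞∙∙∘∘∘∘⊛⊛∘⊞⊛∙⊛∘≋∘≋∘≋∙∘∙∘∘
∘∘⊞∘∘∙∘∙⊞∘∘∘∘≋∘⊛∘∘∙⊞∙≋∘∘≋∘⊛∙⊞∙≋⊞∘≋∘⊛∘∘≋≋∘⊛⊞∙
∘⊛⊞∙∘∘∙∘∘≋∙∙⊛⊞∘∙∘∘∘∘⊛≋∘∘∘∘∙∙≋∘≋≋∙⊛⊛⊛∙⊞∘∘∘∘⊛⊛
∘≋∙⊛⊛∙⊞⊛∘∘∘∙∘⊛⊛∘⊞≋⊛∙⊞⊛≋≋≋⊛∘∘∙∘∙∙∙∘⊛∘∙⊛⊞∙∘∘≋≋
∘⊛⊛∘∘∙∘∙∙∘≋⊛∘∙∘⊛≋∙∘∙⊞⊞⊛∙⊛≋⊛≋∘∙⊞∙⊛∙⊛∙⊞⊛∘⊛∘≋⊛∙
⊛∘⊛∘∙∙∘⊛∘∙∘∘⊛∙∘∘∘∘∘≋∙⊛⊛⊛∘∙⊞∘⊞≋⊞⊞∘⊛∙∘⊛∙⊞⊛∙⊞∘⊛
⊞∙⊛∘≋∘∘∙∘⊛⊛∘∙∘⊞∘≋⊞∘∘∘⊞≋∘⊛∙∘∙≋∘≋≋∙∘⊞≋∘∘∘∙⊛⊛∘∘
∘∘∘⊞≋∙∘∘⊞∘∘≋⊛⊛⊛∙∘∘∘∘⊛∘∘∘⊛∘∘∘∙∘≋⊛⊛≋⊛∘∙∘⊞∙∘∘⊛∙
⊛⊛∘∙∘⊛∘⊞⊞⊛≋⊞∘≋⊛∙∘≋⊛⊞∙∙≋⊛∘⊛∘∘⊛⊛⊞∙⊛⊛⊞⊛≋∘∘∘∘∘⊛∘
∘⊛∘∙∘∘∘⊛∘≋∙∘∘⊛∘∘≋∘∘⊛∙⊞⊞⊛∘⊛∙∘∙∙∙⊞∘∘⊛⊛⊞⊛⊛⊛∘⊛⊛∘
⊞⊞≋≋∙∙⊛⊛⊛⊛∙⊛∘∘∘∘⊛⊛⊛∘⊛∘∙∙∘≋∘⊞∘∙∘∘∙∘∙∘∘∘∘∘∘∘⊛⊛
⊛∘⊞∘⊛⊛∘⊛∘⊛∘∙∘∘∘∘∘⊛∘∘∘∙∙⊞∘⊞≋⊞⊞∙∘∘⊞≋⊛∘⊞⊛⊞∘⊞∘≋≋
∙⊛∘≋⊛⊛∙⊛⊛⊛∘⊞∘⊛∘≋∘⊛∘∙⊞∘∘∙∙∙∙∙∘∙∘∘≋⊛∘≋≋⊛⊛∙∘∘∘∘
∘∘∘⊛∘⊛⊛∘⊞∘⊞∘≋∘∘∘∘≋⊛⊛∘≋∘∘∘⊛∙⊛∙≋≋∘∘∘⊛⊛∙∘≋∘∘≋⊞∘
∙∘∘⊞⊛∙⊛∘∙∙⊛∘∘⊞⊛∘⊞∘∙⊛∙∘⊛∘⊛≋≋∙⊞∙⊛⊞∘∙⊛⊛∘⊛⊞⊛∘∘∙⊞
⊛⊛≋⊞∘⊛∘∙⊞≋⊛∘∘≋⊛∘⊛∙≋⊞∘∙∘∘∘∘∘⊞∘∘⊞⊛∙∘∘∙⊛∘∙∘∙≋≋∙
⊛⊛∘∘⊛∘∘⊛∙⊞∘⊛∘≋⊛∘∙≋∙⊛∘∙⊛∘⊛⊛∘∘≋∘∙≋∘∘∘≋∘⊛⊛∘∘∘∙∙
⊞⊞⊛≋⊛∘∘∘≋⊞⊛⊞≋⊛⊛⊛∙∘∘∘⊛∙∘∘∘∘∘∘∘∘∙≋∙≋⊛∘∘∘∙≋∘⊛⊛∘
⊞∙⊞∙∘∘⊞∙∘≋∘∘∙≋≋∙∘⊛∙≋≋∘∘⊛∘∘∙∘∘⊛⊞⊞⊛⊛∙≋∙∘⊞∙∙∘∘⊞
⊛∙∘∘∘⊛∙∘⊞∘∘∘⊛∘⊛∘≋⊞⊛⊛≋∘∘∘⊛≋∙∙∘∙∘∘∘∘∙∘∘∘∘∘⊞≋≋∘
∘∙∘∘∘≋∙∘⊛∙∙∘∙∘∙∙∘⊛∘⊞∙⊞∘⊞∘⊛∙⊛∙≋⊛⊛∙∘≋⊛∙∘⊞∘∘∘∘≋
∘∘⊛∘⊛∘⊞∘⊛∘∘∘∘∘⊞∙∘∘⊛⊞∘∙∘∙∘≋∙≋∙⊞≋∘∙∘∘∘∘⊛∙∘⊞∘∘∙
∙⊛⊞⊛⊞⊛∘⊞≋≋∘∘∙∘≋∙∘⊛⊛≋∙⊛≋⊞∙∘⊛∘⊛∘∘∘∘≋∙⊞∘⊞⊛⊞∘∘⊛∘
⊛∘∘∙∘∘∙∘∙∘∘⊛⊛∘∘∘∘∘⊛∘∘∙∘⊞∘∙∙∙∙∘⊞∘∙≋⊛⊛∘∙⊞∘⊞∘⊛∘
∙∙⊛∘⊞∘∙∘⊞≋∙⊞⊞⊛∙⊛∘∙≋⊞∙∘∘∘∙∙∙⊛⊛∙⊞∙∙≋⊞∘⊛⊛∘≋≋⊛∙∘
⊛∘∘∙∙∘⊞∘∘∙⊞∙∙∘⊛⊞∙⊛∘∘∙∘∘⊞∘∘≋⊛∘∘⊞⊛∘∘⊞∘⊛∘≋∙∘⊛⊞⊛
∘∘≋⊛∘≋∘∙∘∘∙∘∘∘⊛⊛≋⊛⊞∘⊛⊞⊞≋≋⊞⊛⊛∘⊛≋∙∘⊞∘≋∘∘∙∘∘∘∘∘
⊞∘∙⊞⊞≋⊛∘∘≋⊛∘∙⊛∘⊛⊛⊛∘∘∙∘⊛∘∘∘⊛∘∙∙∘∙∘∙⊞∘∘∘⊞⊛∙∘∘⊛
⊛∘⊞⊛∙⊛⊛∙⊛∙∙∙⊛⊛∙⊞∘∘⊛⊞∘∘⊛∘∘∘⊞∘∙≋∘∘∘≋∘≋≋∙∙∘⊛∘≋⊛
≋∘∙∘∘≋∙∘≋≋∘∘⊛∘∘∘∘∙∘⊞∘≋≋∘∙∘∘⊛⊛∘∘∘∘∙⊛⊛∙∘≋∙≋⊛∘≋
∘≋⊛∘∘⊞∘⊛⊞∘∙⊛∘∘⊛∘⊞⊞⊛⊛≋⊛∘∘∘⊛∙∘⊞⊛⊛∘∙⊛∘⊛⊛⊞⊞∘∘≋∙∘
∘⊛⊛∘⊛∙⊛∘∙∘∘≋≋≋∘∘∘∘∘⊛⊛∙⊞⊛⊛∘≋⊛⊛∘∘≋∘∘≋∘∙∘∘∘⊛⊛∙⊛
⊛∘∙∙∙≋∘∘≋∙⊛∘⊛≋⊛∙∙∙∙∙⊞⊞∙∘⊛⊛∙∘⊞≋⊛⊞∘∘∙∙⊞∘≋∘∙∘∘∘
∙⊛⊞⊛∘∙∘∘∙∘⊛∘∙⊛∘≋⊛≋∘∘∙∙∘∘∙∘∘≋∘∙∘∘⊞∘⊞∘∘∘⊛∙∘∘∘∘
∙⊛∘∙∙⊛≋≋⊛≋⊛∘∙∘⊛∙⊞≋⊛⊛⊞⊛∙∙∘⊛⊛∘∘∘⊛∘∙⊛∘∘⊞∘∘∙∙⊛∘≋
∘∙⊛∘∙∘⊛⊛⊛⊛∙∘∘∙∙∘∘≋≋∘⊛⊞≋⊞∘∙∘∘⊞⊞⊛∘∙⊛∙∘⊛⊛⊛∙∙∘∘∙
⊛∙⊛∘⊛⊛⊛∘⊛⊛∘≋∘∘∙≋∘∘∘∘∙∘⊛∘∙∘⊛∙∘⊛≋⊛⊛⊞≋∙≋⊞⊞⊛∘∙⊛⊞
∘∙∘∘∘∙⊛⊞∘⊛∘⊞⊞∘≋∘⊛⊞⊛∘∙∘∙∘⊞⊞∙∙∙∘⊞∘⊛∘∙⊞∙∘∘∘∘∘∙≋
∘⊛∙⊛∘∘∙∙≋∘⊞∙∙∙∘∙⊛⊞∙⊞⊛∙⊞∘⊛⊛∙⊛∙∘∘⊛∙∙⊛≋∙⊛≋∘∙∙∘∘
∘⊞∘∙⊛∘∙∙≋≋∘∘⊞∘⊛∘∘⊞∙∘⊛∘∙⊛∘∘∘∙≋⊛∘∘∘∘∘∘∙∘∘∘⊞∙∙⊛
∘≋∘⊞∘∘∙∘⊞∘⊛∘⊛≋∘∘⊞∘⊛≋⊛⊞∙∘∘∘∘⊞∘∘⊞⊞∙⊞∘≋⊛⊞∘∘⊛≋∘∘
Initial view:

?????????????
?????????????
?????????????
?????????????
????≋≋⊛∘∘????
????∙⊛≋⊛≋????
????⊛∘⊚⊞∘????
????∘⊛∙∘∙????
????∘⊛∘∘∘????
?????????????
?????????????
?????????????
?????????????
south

?????????????
?????????????
?????????????
????≋≋⊛∘∘????
????∙⊛≋⊛≋????
????⊛∘∙⊞∘????
????∘⊛⊚∘∙????
????∘⊛∘∘∘????
????⊛∘⊛∘∘????
?????????????
?????????????
?????????????
?????????????

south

?????????????
?????????????
????≋≋⊛∘∘????
????∙⊛≋⊛≋????
????⊛∘∙⊞∘????
????∘⊛∙∘∙????
????∘⊛⊚∘∘????
????⊛∘⊛∘∘????
????⊛∘⊛∙∘????
?????????????
?????????????
?????????????
?????????????

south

?????????????
????≋≋⊛∘∘????
????∙⊛≋⊛≋????
????⊛∘∙⊞∘????
????∘⊛∙∘∙????
????∘⊛∘∘∘????
????⊛∘⊚∘∘????
????⊛∘⊛∙∘????
????∙∘≋∘⊞????
?????????????
?????????????
?????????????
?????????????

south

????≋≋⊛∘∘????
????∙⊛≋⊛≋????
????⊛∘∙⊞∘????
????∘⊛∙∘∙????
????∘⊛∘∘∘????
????⊛∘⊛∘∘????
????⊛∘⊚∙∘????
????∙∘≋∘⊞????
????⊞∘⊞≋⊞????
?????????????
?????????????
?????????????
?????????????

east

???≋≋⊛∘∘?????
???∙⊛≋⊛≋?????
???⊛∘∙⊞∘?????
???∘⊛∙∘∙?????
???∘⊛∘∘∘∙????
???⊛∘⊛∘∘⊛????
???⊛∘⊛⊚∘∙????
???∙∘≋∘⊞∘????
???⊞∘⊞≋⊞⊞????
?????????????
?????????????
?????????????
?????????????

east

??≋≋⊛∘∘??????
??∙⊛≋⊛≋??????
??⊛∘∙⊞∘??????
??∘⊛∙∘∙??????
??∘⊛∘∘∘∙∘????
??⊛∘⊛∘∘⊛⊛????
??⊛∘⊛∙⊚∙∙????
??∙∘≋∘⊞∘∙????
??⊞∘⊞≋⊞⊞∙????
?????????????
?????????????
?????????????
?????????????

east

?≋≋⊛∘∘???????
?∙⊛≋⊛≋???????
?⊛∘∙⊞∘???????
?∘⊛∙∘∙???????
?∘⊛∘∘∘∙∘≋????
?⊛∘⊛∘∘⊛⊛⊞????
?⊛∘⊛∙∘⊚∙∙????
?∙∘≋∘⊞∘∙∘????
?⊞∘⊞≋⊞⊞∙∘????
?????????????
?????????????
?????????????
?????????????

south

?∙⊛≋⊛≋???????
?⊛∘∙⊞∘???????
?∘⊛∙∘∙???????
?∘⊛∘∘∘∙∘≋????
?⊛∘⊛∘∘⊛⊛⊞????
?⊛∘⊛∙∘∙∙∙????
?∙∘≋∘⊞⊚∙∘????
?⊞∘⊞≋⊞⊞∙∘????
????∙∙∘∙∘????
?????????????
?????????????
?????????????
?????????????

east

∙⊛≋⊛≋????????
⊛∘∙⊞∘????????
∘⊛∙∘∙????????
∘⊛∘∘∘∙∘≋?????
⊛∘⊛∘∘⊛⊛⊞∙????
⊛∘⊛∙∘∙∙∙⊞????
∙∘≋∘⊞∘⊚∘∘????
⊞∘⊞≋⊞⊞∙∘∘????
???∙∙∘∙∘∘????
?????????????
?????????????
?????????????
?????????????

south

⊛∘∙⊞∘????????
∘⊛∙∘∙????????
∘⊛∘∘∘∙∘≋?????
⊛∘⊛∘∘⊛⊛⊞∙????
⊛∘⊛∙∘∙∙∙⊞????
∙∘≋∘⊞∘∙∘∘????
⊞∘⊞≋⊞⊞⊚∘∘????
???∙∙∘∙∘∘????
????⊛∙≋≋∘????
?????????????
?????????????
?????????????
?????????????

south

∘⊛∙∘∙????????
∘⊛∘∘∘∙∘≋?????
⊛∘⊛∘∘⊛⊛⊞∙????
⊛∘⊛∙∘∙∙∙⊞????
∙∘≋∘⊞∘∙∘∘????
⊞∘⊞≋⊞⊞∙∘∘????
???∙∙∘⊚∘∘????
????⊛∙≋≋∘????
????∙⊞∙⊛⊞????
?????????????
?????????????
?????????????
?????????????

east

⊛∙∘∙?????????
⊛∘∘∘∙∘≋??????
∘⊛∘∘⊛⊛⊞∙?????
∘⊛∙∘∙∙∙⊞?????
∘≋∘⊞∘∙∘∘∙????
∘⊞≋⊞⊞∙∘∘⊞????
??∙∙∘∙⊚∘≋????
???⊛∙≋≋∘∘????
???∙⊞∙⊛⊞∘????
?????????????
?????????????
?????????????
?????????????

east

∙∘∙??????????
∘∘∘∙∘≋???????
⊛∘∘⊛⊛⊞∙??????
⊛∙∘∙∙∙⊞??????
≋∘⊞∘∙∘∘∙∘????
⊞≋⊞⊞∙∘∘⊞≋????
?∙∙∘∙∘⊚≋⊛????
??⊛∙≋≋∘∘∘????
??∙⊞∙⊛⊞∘∙????
?????????????
?????????????
?????????????
?????????????

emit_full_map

≋≋⊛∘∘??????
∙⊛≋⊛≋??????
⊛∘∙⊞∘??????
∘⊛∙∘∙??????
∘⊛∘∘∘∙∘≋???
⊛∘⊛∘∘⊛⊛⊞∙??
⊛∘⊛∙∘∙∙∙⊞??
∙∘≋∘⊞∘∙∘∘∙∘
⊞∘⊞≋⊞⊞∙∘∘⊞≋
???∙∙∘∙∘⊚≋⊛
????⊛∙≋≋∘∘∘
????∙⊞∙⊛⊞∘∙

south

∘∘∘∙∘≋???????
⊛∘∘⊛⊛⊞∙??????
⊛∙∘∙∙∙⊞??????
≋∘⊞∘∙∘∘∙∘????
⊞≋⊞⊞∙∘∘⊞≋????
?∙∙∘∙∘∘≋⊛????
??⊛∙≋≋⊚∘∘????
??∙⊞∙⊛⊞∘∙????
????∘⊞⊛∙∘????
?????????????
?????????????
?????????????
?????????????

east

∘∘∙∘≋????????
∘∘⊛⊛⊞∙???????
∙∘∙∙∙⊞???????
∘⊞∘∙∘∘∙∘?????
≋⊞⊞∙∘∘⊞≋⊛????
∙∙∘∙∘∘≋⊛∘????
?⊛∙≋≋∘⊚∘⊛????
?∙⊞∙⊛⊞∘∙⊛????
???∘⊞⊛∙∘∘????
?????????????
?????????????
?????????????
?????????????

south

∘∘⊛⊛⊞∙???????
∙∘∙∙∙⊞???????
∘⊞∘∙∘∘∙∘?????
≋⊞⊞∙∘∘⊞≋⊛????
∙∙∘∙∘∘≋⊛∘????
?⊛∙≋≋∘∘∘⊛????
?∙⊞∙⊛⊞⊚∙⊛????
???∘⊞⊛∙∘∘????
????∙≋∘∘∘????
?????????????
?????????????
?????????????
?????????????

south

∙∘∙∙∙⊞???????
∘⊞∘∙∘∘∙∘?????
≋⊞⊞∙∘∘⊞≋⊛????
∙∙∘∙∘∘≋⊛∘????
?⊛∙≋≋∘∘∘⊛????
?∙⊞∙⊛⊞∘∙⊛????
???∘⊞⊛⊚∘∘????
????∙≋∘∘∘????
????∙≋∙≋⊛????
?????????????
?????????????
?????????????
?????????????

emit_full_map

≋≋⊛∘∘???????
∙⊛≋⊛≋???????
⊛∘∙⊞∘???????
∘⊛∙∘∙???????
∘⊛∘∘∘∙∘≋????
⊛∘⊛∘∘⊛⊛⊞∙???
⊛∘⊛∙∘∙∙∙⊞???
∙∘≋∘⊞∘∙∘∘∙∘?
⊞∘⊞≋⊞⊞∙∘∘⊞≋⊛
???∙∙∘∙∘∘≋⊛∘
????⊛∙≋≋∘∘∘⊛
????∙⊞∙⊛⊞∘∙⊛
??????∘⊞⊛⊚∘∘
???????∙≋∘∘∘
???????∙≋∙≋⊛


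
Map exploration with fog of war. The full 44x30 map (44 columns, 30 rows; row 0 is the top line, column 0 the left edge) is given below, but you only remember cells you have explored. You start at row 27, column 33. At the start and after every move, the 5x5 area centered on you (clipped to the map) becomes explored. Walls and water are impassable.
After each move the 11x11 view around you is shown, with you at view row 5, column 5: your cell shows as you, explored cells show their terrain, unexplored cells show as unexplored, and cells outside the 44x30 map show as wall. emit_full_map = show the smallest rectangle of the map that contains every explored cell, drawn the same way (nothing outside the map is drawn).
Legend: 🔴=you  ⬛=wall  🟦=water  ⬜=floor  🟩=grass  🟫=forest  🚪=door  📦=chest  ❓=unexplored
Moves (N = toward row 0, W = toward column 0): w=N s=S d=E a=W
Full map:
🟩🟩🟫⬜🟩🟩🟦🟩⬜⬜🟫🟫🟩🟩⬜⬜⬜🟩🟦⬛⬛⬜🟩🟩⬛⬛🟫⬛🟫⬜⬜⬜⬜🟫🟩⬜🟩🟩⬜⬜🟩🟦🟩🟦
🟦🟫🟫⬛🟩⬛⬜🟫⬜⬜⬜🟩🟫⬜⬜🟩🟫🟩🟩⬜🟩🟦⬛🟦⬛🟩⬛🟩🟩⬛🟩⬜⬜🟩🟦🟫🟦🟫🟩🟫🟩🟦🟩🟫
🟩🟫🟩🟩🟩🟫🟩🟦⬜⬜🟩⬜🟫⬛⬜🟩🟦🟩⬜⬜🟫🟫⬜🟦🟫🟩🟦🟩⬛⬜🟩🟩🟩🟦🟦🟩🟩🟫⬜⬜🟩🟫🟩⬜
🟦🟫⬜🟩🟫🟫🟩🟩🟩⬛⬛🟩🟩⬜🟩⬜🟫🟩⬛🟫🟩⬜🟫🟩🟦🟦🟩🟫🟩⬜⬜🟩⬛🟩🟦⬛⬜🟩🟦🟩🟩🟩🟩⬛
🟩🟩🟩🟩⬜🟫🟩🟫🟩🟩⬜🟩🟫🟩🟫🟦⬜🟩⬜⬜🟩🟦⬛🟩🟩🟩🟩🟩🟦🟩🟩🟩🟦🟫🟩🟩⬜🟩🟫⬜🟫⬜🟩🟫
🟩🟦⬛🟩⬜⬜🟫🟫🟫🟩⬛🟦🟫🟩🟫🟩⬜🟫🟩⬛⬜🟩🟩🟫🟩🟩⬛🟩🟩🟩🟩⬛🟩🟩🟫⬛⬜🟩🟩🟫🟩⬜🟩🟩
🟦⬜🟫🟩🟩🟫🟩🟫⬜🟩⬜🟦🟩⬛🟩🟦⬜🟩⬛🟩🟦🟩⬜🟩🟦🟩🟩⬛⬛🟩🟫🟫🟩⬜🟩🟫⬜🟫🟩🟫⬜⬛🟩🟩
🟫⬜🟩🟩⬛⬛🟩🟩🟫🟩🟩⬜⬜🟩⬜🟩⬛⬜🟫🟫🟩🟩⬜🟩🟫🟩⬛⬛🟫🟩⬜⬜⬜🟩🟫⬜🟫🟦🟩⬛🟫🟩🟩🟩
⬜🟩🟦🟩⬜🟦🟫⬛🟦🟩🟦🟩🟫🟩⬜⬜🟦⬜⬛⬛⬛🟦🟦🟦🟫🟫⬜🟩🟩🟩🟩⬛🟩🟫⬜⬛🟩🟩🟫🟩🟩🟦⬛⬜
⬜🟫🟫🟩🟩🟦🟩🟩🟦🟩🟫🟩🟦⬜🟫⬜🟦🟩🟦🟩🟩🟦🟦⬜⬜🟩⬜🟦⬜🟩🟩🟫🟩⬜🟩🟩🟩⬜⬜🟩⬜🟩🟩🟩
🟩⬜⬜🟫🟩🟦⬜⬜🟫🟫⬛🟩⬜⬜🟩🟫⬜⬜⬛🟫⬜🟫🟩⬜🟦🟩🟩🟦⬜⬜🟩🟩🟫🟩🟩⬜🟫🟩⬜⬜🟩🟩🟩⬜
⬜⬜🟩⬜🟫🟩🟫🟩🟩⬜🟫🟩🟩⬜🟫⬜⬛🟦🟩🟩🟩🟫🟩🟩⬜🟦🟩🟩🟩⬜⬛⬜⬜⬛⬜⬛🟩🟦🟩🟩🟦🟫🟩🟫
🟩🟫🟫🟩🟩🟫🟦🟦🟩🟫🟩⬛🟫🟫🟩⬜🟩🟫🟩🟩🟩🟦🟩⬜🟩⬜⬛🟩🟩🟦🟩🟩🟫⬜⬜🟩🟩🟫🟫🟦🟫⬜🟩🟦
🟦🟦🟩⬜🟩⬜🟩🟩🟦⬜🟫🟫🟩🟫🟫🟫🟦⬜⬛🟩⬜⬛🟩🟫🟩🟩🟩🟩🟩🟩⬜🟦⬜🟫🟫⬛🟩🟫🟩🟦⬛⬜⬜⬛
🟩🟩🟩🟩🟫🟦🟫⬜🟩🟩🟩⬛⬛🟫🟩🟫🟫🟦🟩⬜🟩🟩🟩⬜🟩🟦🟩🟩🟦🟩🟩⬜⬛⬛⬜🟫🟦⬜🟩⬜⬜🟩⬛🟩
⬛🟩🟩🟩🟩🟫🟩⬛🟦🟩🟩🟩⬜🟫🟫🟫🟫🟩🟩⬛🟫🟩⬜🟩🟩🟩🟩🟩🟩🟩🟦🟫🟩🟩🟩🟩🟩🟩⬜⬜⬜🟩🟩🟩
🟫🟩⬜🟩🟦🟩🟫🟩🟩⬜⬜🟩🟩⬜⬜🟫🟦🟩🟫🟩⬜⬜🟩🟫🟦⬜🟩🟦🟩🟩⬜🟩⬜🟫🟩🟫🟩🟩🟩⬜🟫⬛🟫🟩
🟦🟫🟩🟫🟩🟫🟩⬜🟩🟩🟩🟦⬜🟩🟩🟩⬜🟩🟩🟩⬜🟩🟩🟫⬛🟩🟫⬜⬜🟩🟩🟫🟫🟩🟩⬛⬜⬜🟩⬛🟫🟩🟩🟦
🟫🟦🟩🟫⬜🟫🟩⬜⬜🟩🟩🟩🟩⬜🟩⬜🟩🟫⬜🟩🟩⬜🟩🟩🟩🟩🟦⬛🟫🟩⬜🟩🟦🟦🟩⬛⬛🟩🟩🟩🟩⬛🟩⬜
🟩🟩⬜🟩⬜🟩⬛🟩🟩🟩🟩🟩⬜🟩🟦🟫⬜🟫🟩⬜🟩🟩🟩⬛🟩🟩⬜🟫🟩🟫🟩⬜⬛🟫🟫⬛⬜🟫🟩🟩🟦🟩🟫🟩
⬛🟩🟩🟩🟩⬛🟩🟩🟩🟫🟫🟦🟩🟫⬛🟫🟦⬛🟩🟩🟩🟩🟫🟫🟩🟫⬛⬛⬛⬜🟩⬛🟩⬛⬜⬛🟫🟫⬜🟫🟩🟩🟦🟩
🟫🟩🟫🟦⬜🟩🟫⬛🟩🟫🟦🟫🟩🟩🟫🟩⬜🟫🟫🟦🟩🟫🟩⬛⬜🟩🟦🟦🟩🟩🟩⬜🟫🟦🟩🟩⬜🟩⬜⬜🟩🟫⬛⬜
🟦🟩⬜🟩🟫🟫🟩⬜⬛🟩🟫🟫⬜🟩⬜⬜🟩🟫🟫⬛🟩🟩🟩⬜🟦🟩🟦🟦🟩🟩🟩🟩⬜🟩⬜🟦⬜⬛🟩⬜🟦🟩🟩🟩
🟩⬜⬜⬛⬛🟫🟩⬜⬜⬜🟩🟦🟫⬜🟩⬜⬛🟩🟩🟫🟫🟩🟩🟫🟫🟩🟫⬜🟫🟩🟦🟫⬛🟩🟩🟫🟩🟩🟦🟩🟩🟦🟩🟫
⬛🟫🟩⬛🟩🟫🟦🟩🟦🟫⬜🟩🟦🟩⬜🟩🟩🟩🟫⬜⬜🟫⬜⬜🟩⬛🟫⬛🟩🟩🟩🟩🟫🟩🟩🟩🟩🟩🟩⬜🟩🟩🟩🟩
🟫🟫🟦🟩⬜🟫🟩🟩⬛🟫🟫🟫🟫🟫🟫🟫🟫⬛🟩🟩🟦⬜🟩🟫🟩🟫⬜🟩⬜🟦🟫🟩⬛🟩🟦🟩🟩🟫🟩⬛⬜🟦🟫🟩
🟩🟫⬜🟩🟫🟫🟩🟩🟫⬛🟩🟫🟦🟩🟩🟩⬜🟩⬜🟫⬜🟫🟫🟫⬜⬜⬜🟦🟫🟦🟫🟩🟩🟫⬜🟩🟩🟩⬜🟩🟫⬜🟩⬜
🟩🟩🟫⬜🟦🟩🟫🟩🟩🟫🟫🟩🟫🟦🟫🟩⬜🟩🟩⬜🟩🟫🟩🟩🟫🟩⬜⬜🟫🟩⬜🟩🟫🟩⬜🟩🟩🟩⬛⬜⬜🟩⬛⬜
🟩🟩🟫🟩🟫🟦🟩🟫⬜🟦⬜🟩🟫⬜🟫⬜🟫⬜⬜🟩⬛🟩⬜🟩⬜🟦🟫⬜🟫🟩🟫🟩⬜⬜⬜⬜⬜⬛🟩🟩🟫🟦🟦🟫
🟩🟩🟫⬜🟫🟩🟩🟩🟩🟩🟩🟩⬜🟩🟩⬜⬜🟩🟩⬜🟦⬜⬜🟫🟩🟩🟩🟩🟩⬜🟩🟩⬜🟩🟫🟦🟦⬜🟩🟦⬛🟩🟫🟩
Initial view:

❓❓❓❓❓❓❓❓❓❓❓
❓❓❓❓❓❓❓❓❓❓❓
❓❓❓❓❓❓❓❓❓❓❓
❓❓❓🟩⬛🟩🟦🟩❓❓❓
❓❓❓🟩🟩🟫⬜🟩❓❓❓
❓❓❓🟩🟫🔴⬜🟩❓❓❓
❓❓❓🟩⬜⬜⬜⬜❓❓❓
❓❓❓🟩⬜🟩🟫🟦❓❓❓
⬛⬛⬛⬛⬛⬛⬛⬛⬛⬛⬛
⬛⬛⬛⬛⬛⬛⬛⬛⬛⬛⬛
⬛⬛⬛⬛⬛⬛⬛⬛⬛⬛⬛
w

❓❓❓❓❓❓❓❓❓❓❓
❓❓❓❓❓❓❓❓❓❓❓
❓❓❓❓❓❓❓❓❓❓❓
❓❓❓🟩🟫🟩🟩🟩❓❓❓
❓❓❓🟩⬛🟩🟦🟩❓❓❓
❓❓❓🟩🟩🔴⬜🟩❓❓❓
❓❓❓🟩🟫🟩⬜🟩❓❓❓
❓❓❓🟩⬜⬜⬜⬜❓❓❓
❓❓❓🟩⬜🟩🟫🟦❓❓❓
⬛⬛⬛⬛⬛⬛⬛⬛⬛⬛⬛
⬛⬛⬛⬛⬛⬛⬛⬛⬛⬛⬛

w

❓❓❓❓❓❓❓❓❓❓❓
❓❓❓❓❓❓❓❓❓❓❓
❓❓❓❓❓❓❓❓❓❓❓
❓❓❓🟫⬛🟩🟩🟫❓❓❓
❓❓❓🟩🟫🟩🟩🟩❓❓❓
❓❓❓🟩⬛🔴🟦🟩❓❓❓
❓❓❓🟩🟩🟫⬜🟩❓❓❓
❓❓❓🟩🟫🟩⬜🟩❓❓❓
❓❓❓🟩⬜⬜⬜⬜❓❓❓
❓❓❓🟩⬜🟩🟫🟦❓❓❓
⬛⬛⬛⬛⬛⬛⬛⬛⬛⬛⬛

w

❓❓❓❓❓❓❓❓❓❓❓
❓❓❓❓❓❓❓❓❓❓❓
❓❓❓❓❓❓❓❓❓❓❓
❓❓❓🟩⬜🟩⬜🟦❓❓❓
❓❓❓🟫⬛🟩🟩🟫❓❓❓
❓❓❓🟩🟫🔴🟩🟩❓❓❓
❓❓❓🟩⬛🟩🟦🟩❓❓❓
❓❓❓🟩🟩🟫⬜🟩❓❓❓
❓❓❓🟩🟫🟩⬜🟩❓❓❓
❓❓❓🟩⬜⬜⬜⬜❓❓❓
❓❓❓🟩⬜🟩🟫🟦❓❓❓

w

❓❓❓❓❓❓❓❓❓❓❓
❓❓❓❓❓❓❓❓❓❓❓
❓❓❓❓❓❓❓❓❓❓❓
❓❓❓⬜🟫🟦🟩🟩❓❓❓
❓❓❓🟩⬜🟩⬜🟦❓❓❓
❓❓❓🟫⬛🔴🟩🟫❓❓❓
❓❓❓🟩🟫🟩🟩🟩❓❓❓
❓❓❓🟩⬛🟩🟦🟩❓❓❓
❓❓❓🟩🟩🟫⬜🟩❓❓❓
❓❓❓🟩🟫🟩⬜🟩❓❓❓
❓❓❓🟩⬜⬜⬜⬜❓❓❓

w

❓❓❓❓❓❓❓❓❓❓❓
❓❓❓❓❓❓❓❓❓❓❓
❓❓❓❓❓❓❓❓❓❓❓
❓❓❓⬛🟩⬛⬜⬛❓❓❓
❓❓❓⬜🟫🟦🟩🟩❓❓❓
❓❓❓🟩⬜🔴⬜🟦❓❓❓
❓❓❓🟫⬛🟩🟩🟫❓❓❓
❓❓❓🟩🟫🟩🟩🟩❓❓❓
❓❓❓🟩⬛🟩🟦🟩❓❓❓
❓❓❓🟩🟩🟫⬜🟩❓❓❓
❓❓❓🟩🟫🟩⬜🟩❓❓❓

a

❓❓❓❓❓❓❓❓❓❓❓
❓❓❓❓❓❓❓❓❓❓❓
❓❓❓❓❓❓❓❓❓❓❓
❓❓❓🟩⬛🟩⬛⬜⬛❓❓
❓❓❓🟩⬜🟫🟦🟩🟩❓❓
❓❓❓🟩🟩🔴🟩⬜🟦❓❓
❓❓❓🟦🟫⬛🟩🟩🟫❓❓
❓❓❓🟩🟩🟫🟩🟩🟩❓❓
❓❓❓❓🟩⬛🟩🟦🟩❓❓
❓❓❓❓🟩🟩🟫⬜🟩❓❓
❓❓❓❓🟩🟫🟩⬜🟩❓❓

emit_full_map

🟩⬛🟩⬛⬜⬛
🟩⬜🟫🟦🟩🟩
🟩🟩🔴🟩⬜🟦
🟦🟫⬛🟩🟩🟫
🟩🟩🟫🟩🟩🟩
❓🟩⬛🟩🟦🟩
❓🟩🟩🟫⬜🟩
❓🟩🟫🟩⬜🟩
❓🟩⬜⬜⬜⬜
❓🟩⬜🟩🟫🟦

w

❓❓❓❓❓❓❓❓❓❓❓
❓❓❓❓❓❓❓❓❓❓❓
❓❓❓❓❓❓❓❓❓❓❓
❓❓❓🟩⬜⬛🟫🟫❓❓❓
❓❓❓🟩⬛🟩⬛⬜⬛❓❓
❓❓❓🟩⬜🔴🟦🟩🟩❓❓
❓❓❓🟩🟩⬜🟩⬜🟦❓❓
❓❓❓🟦🟫⬛🟩🟩🟫❓❓
❓❓❓🟩🟩🟫🟩🟩🟩❓❓
❓❓❓❓🟩⬛🟩🟦🟩❓❓
❓❓❓❓🟩🟩🟫⬜🟩❓❓

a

❓❓❓❓❓❓❓❓❓❓❓
❓❓❓❓❓❓❓❓❓❓❓
❓❓❓❓❓❓❓❓❓❓❓
❓❓❓🟫🟩⬜⬛🟫🟫❓❓
❓❓❓⬜🟩⬛🟩⬛⬜⬛❓
❓❓❓🟩🟩🔴🟫🟦🟩🟩❓
❓❓❓🟩🟩🟩⬜🟩⬜🟦❓
❓❓❓🟩🟦🟫⬛🟩🟩🟫❓
❓❓❓❓🟩🟩🟫🟩🟩🟩❓
❓❓❓❓❓🟩⬛🟩🟦🟩❓
❓❓❓❓❓🟩🟩🟫⬜🟩❓

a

❓❓❓❓❓❓❓❓❓❓❓
❓❓❓❓❓❓❓❓❓❓❓
❓❓❓❓❓❓❓❓❓❓❓
❓❓❓🟩🟫🟩⬜⬛🟫🟫❓
❓❓❓⬛⬜🟩⬛🟩⬛⬜⬛
❓❓❓🟩🟩🔴⬜🟫🟦🟩🟩
❓❓❓🟩🟩🟩🟩⬜🟩⬜🟦
❓❓❓🟫🟩🟦🟫⬛🟩🟩🟫
❓❓❓❓❓🟩🟩🟫🟩🟩🟩
❓❓❓❓❓❓🟩⬛🟩🟦🟩
❓❓❓❓❓❓🟩🟩🟫⬜🟩

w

❓❓❓❓❓❓❓❓❓❓❓
❓❓❓❓❓❓❓❓❓❓❓
❓❓❓❓❓❓❓❓❓❓❓
❓❓❓🟫🟩⬜🟩🟦❓❓❓
❓❓❓🟩🟫🟩⬜⬛🟫🟫❓
❓❓❓⬛⬜🔴⬛🟩⬛⬜⬛
❓❓❓🟩🟩🟩⬜🟫🟦🟩🟩
❓❓❓🟩🟩🟩🟩⬜🟩⬜🟦
❓❓❓🟫🟩🟦🟫⬛🟩🟩🟫
❓❓❓❓❓🟩🟩🟫🟩🟩🟩
❓❓❓❓❓❓🟩⬛🟩🟦🟩

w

❓❓❓❓❓❓❓❓❓❓❓
❓❓❓❓❓❓❓❓❓❓❓
❓❓❓❓❓❓❓❓❓❓❓
❓❓❓⬜🟩🟩🟫🟫❓❓❓
❓❓❓🟫🟩⬜🟩🟦❓❓❓
❓❓❓🟩🟫🔴⬜⬛🟫🟫❓
❓❓❓⬛⬜🟩⬛🟩⬛⬜⬛
❓❓❓🟩🟩🟩⬜🟫🟦🟩🟩
❓❓❓🟩🟩🟩🟩⬜🟩⬜🟦
❓❓❓🟫🟩🟦🟫⬛🟩🟩🟫
❓❓❓❓❓🟩🟩🟫🟩🟩🟩

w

❓❓❓❓❓❓❓❓❓❓❓
❓❓❓❓❓❓❓❓❓❓❓
❓❓❓❓❓❓❓❓❓❓❓
❓❓❓🟩🟩⬜🟩⬜❓❓❓
❓❓❓⬜🟩🟩🟫🟫❓❓❓
❓❓❓🟫🟩🔴🟩🟦❓❓❓
❓❓❓🟩🟫🟩⬜⬛🟫🟫❓
❓❓❓⬛⬜🟩⬛🟩⬛⬜⬛
❓❓❓🟩🟩🟩⬜🟫🟦🟩🟩
❓❓❓🟩🟩🟩🟩⬜🟩⬜🟦
❓❓❓🟫🟩🟦🟫⬛🟩🟩🟫

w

❓❓❓❓❓❓❓❓❓❓❓
❓❓❓❓❓❓❓❓❓❓❓
❓❓❓❓❓❓❓❓❓❓❓
❓❓❓🟩🟩🟦🟫🟩❓❓❓
❓❓❓🟩🟩⬜🟩⬜❓❓❓
❓❓❓⬜🟩🔴🟫🟫❓❓❓
❓❓❓🟫🟩⬜🟩🟦❓❓❓
❓❓❓🟩🟫🟩⬜⬛🟫🟫❓
❓❓❓⬛⬜🟩⬛🟩⬛⬜⬛
❓❓❓🟩🟩🟩⬜🟫🟦🟩🟩
❓❓❓🟩🟩🟩🟩⬜🟩⬜🟦

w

❓❓❓❓❓❓❓❓❓❓❓
❓❓❓❓❓❓❓❓❓❓❓
❓❓❓❓❓❓❓❓❓❓❓
❓❓❓🟦🟩🟩⬜⬛❓❓❓
❓❓❓🟩🟩🟦🟫🟩❓❓❓
❓❓❓🟩🟩🔴🟩⬜❓❓❓
❓❓❓⬜🟩🟩🟫🟫❓❓❓
❓❓❓🟫🟩⬜🟩🟦❓❓❓
❓❓❓🟩🟫🟩⬜⬛🟫🟫❓
❓❓❓⬛⬜🟩⬛🟩⬛⬜⬛
❓❓❓🟩🟩🟩⬜🟫🟦🟩🟩

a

❓❓❓❓❓❓❓❓❓❓❓
❓❓❓❓❓❓❓❓❓❓❓
❓❓❓❓❓❓❓❓❓❓❓
❓❓❓🟩🟦🟩🟩⬜⬛❓❓
❓❓❓🟩🟩🟩🟦🟫🟩❓❓
❓❓❓🟦🟩🔴⬜🟩⬜❓❓
❓❓❓⬜⬜🟩🟩🟫🟫❓❓
❓❓❓⬛🟫🟩⬜🟩🟦❓❓
❓❓❓❓🟩🟫🟩⬜⬛🟫🟫
❓❓❓❓⬛⬜🟩⬛🟩⬛⬜
❓❓❓❓🟩🟩🟩⬜🟫🟦🟩

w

❓❓❓❓❓❓❓❓❓❓❓
❓❓❓❓❓❓❓❓❓❓❓
❓❓❓❓❓❓❓❓❓❓❓
❓❓❓🟩🟩🟩⬜🟦❓❓❓
❓❓❓🟩🟦🟩🟩⬜⬛❓❓
❓❓❓🟩🟩🔴🟦🟫🟩❓❓
❓❓❓🟦🟩🟩⬜🟩⬜❓❓
❓❓❓⬜⬜🟩🟩🟫🟫❓❓
❓❓❓⬛🟫🟩⬜🟩🟦❓❓
❓❓❓❓🟩🟫🟩⬜⬛🟫🟫
❓❓❓❓⬛⬜🟩⬛🟩⬛⬜

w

❓❓❓❓❓❓❓❓❓❓❓
❓❓❓❓❓❓❓❓❓❓❓
❓❓❓❓❓❓❓❓❓❓❓
❓❓❓🟩🟩🟦🟩🟩❓❓❓
❓❓❓🟩🟩🟩⬜🟦❓❓❓
❓❓❓🟩🟦🔴🟩⬜⬛❓❓
❓❓❓🟩🟩🟩🟦🟫🟩❓❓
❓❓❓🟦🟩🟩⬜🟩⬜❓❓
❓❓❓⬜⬜🟩🟩🟫🟫❓❓
❓❓❓⬛🟫🟩⬜🟩🟦❓❓
❓❓❓❓🟩🟫🟩⬜⬛🟫🟫

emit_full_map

🟩🟩🟦🟩🟩❓❓❓❓
🟩🟩🟩⬜🟦❓❓❓❓
🟩🟦🔴🟩⬜⬛❓❓❓
🟩🟩🟩🟦🟫🟩❓❓❓
🟦🟩🟩⬜🟩⬜❓❓❓
⬜⬜🟩🟩🟫🟫❓❓❓
⬛🟫🟩⬜🟩🟦❓❓❓
❓🟩🟫🟩⬜⬛🟫🟫❓
❓⬛⬜🟩⬛🟩⬛⬜⬛
❓🟩🟩🟩⬜🟫🟦🟩🟩
❓🟩🟩🟩🟩⬜🟩⬜🟦
❓🟫🟩🟦🟫⬛🟩🟩🟫
❓❓❓🟩🟩🟫🟩🟩🟩
❓❓❓❓🟩⬛🟩🟦🟩
❓❓❓❓🟩🟩🟫⬜🟩
❓❓❓❓🟩🟫🟩⬜🟩
❓❓❓❓🟩⬜⬜⬜⬜
❓❓❓❓🟩⬜🟩🟫🟦

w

❓❓❓❓❓❓❓❓❓❓❓
❓❓❓❓❓❓❓❓❓❓❓
❓❓❓❓❓❓❓❓❓❓❓
❓❓❓🟩🟩⬜⬛⬜❓❓❓
❓❓❓🟩🟩🟦🟩🟩❓❓❓
❓❓❓🟩🟩🔴⬜🟦❓❓❓
❓❓❓🟩🟦🟩🟩⬜⬛❓❓
❓❓❓🟩🟩🟩🟦🟫🟩❓❓
❓❓❓🟦🟩🟩⬜🟩⬜❓❓
❓❓❓⬜⬜🟩🟩🟫🟫❓❓
❓❓❓⬛🟫🟩⬜🟩🟦❓❓

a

❓❓❓❓❓❓❓❓❓❓❓
❓❓❓❓❓❓❓❓❓❓❓
❓❓❓❓❓❓❓❓❓❓❓
❓❓❓🟩🟩🟩⬜⬛⬜❓❓
❓❓❓⬛🟩🟩🟦🟩🟩❓❓
❓❓❓🟩🟩🔴🟩⬜🟦❓❓
❓❓❓🟩🟩🟦🟩🟩⬜⬛❓
❓❓❓🟩🟩🟩🟩🟦🟫🟩❓
❓❓❓❓🟦🟩🟩⬜🟩⬜❓
❓❓❓❓⬜⬜🟩🟩🟫🟫❓
❓❓❓❓⬛🟫🟩⬜🟩🟦❓

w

❓❓❓❓❓❓❓❓❓❓❓
❓❓❓❓❓❓❓❓❓❓❓
❓❓❓❓❓❓❓❓❓❓❓
❓❓❓🟩🟦⬜⬜🟩❓❓❓
❓❓❓🟩🟩🟩⬜⬛⬜❓❓
❓❓❓⬛🟩🔴🟦🟩🟩❓❓
❓❓❓🟩🟩🟩🟩⬜🟦❓❓
❓❓❓🟩🟩🟦🟩🟩⬜⬛❓
❓❓❓🟩🟩🟩🟩🟦🟫🟩❓
❓❓❓❓🟦🟩🟩⬜🟩⬜❓
❓❓❓❓⬜⬜🟩🟩🟫🟫❓

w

❓❓❓❓❓❓❓❓❓❓❓
❓❓❓❓❓❓❓❓❓❓❓
❓❓❓❓❓❓❓❓❓❓❓
❓❓❓⬜🟦⬜🟩🟩❓❓❓
❓❓❓🟩🟦⬜⬜🟩❓❓❓
❓❓❓🟩🟩🔴⬜⬛⬜❓❓
❓❓❓⬛🟩🟩🟦🟩🟩❓❓
❓❓❓🟩🟩🟩🟩⬜🟦❓❓
❓❓❓🟩🟩🟦🟩🟩⬜⬛❓
❓❓❓🟩🟩🟩🟩🟦🟫🟩❓
❓❓❓❓🟦🟩🟩⬜🟩⬜❓

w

❓❓❓❓❓❓❓❓❓❓❓
❓❓❓❓❓❓❓❓❓❓❓
❓❓❓❓❓❓❓❓❓❓❓
❓❓❓⬜🟩🟩🟩🟩❓❓❓
❓❓❓⬜🟦⬜🟩🟩❓❓❓
❓❓❓🟩🟦🔴⬜🟩❓❓❓
❓❓❓🟩🟩🟩⬜⬛⬜❓❓
❓❓❓⬛🟩🟩🟦🟩🟩❓❓
❓❓❓🟩🟩🟩🟩⬜🟦❓❓
❓❓❓🟩🟩🟦🟩🟩⬜⬛❓
❓❓❓🟩🟩🟩🟩🟦🟫🟩❓

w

❓❓❓❓❓❓❓❓❓❓❓
❓❓❓❓❓❓❓❓❓❓❓
❓❓❓❓❓❓❓❓❓❓❓
❓❓❓⬛⬛🟫🟩⬜❓❓❓
❓❓❓⬜🟩🟩🟩🟩❓❓❓
❓❓❓⬜🟦🔴🟩🟩❓❓❓
❓❓❓🟩🟦⬜⬜🟩❓❓❓
❓❓❓🟩🟩🟩⬜⬛⬜❓❓
❓❓❓⬛🟩🟩🟦🟩🟩❓❓
❓❓❓🟩🟩🟩🟩⬜🟦❓❓
❓❓❓🟩🟩🟦🟩🟩⬜⬛❓

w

❓❓❓❓❓❓❓❓❓❓❓
❓❓❓❓❓❓❓❓❓❓❓
❓❓❓❓❓❓❓❓❓❓❓
❓❓❓🟩⬛⬛🟩🟫❓❓❓
❓❓❓⬛⬛🟫🟩⬜❓❓❓
❓❓❓⬜🟩🔴🟩🟩❓❓❓
❓❓❓⬜🟦⬜🟩🟩❓❓❓
❓❓❓🟩🟦⬜⬜🟩❓❓❓
❓❓❓🟩🟩🟩⬜⬛⬜❓❓
❓❓❓⬛🟩🟩🟦🟩🟩❓❓
❓❓❓🟩🟩🟩🟩⬜🟦❓❓

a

❓❓❓❓❓❓❓❓❓❓❓
❓❓❓❓❓❓❓❓❓❓❓
❓❓❓❓❓❓❓❓❓❓❓
❓❓❓🟩🟩⬛⬛🟩🟫❓❓
❓❓❓🟩⬛⬛🟫🟩⬜❓❓
❓❓❓🟫⬜🔴🟩🟩🟩❓❓
❓❓❓🟩⬜🟦⬜🟩🟩❓❓
❓❓❓🟩🟩🟦⬜⬜🟩❓❓
❓❓❓❓🟩🟩🟩⬜⬛⬜❓
❓❓❓❓⬛🟩🟩🟦🟩🟩❓
❓❓❓❓🟩🟩🟩🟩⬜🟦❓

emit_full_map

🟩🟩⬛⬛🟩🟫❓❓❓❓❓
🟩⬛⬛🟫🟩⬜❓❓❓❓❓
🟫⬜🔴🟩🟩🟩❓❓❓❓❓
🟩⬜🟦⬜🟩🟩❓❓❓❓❓
🟩🟩🟦⬜⬜🟩❓❓❓❓❓
❓🟩🟩🟩⬜⬛⬜❓❓❓❓
❓⬛🟩🟩🟦🟩🟩❓❓❓❓
❓🟩🟩🟩🟩⬜🟦❓❓❓❓
❓🟩🟩🟦🟩🟩⬜⬛❓❓❓
❓🟩🟩🟩🟩🟦🟫🟩❓❓❓
❓❓🟦🟩🟩⬜🟩⬜❓❓❓
❓❓⬜⬜🟩🟩🟫🟫❓❓❓
❓❓⬛🟫🟩⬜🟩🟦❓❓❓
❓❓❓🟩🟫🟩⬜⬛🟫🟫❓
❓❓❓⬛⬜🟩⬛🟩⬛⬜⬛
❓❓❓🟩🟩🟩⬜🟫🟦🟩🟩
❓❓❓🟩🟩🟩🟩⬜🟩⬜🟦
❓❓❓🟫🟩🟦🟫⬛🟩🟩🟫
❓❓❓❓❓🟩🟩🟫🟩🟩🟩
❓❓❓❓❓❓🟩⬛🟩🟦🟩
❓❓❓❓❓❓🟩🟩🟫⬜🟩
❓❓❓❓❓❓🟩🟫🟩⬜🟩
❓❓❓❓❓❓🟩⬜⬜⬜⬜
❓❓❓❓❓❓🟩⬜🟩🟫🟦

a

❓❓❓❓❓❓❓❓❓❓❓
❓❓❓❓❓❓❓❓❓❓❓
❓❓❓❓❓❓❓❓❓❓❓
❓❓❓🟦🟩🟩⬛⬛🟩🟫❓
❓❓❓🟫🟩⬛⬛🟫🟩⬜❓
❓❓❓🟫🟫🔴🟩🟩🟩🟩❓
❓❓❓⬜🟩⬜🟦⬜🟩🟩❓
❓❓❓🟦🟩🟩🟦⬜⬜🟩❓
❓❓❓❓❓🟩🟩🟩⬜⬛⬜
❓❓❓❓❓⬛🟩🟩🟦🟩🟩
❓❓❓❓❓🟩🟩🟩🟩⬜🟦

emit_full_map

🟦🟩🟩⬛⬛🟩🟫❓❓❓❓❓
🟫🟩⬛⬛🟫🟩⬜❓❓❓❓❓
🟫🟫🔴🟩🟩🟩🟩❓❓❓❓❓
⬜🟩⬜🟦⬜🟩🟩❓❓❓❓❓
🟦🟩🟩🟦⬜⬜🟩❓❓❓❓❓
❓❓🟩🟩🟩⬜⬛⬜❓❓❓❓
❓❓⬛🟩🟩🟦🟩🟩❓❓❓❓
❓❓🟩🟩🟩🟩⬜🟦❓❓❓❓
❓❓🟩🟩🟦🟩🟩⬜⬛❓❓❓
❓❓🟩🟩🟩🟩🟦🟫🟩❓❓❓
❓❓❓🟦🟩🟩⬜🟩⬜❓❓❓
❓❓❓⬜⬜🟩🟩🟫🟫❓❓❓
❓❓❓⬛🟫🟩⬜🟩🟦❓❓❓
❓❓❓❓🟩🟫🟩⬜⬛🟫🟫❓
❓❓❓❓⬛⬜🟩⬛🟩⬛⬜⬛
❓❓❓❓🟩🟩🟩⬜🟫🟦🟩🟩
❓❓❓❓🟩🟩🟩🟩⬜🟩⬜🟦
❓❓❓❓🟫🟩🟦🟫⬛🟩🟩🟫
❓❓❓❓❓❓🟩🟩🟫🟩🟩🟩
❓❓❓❓❓❓❓🟩⬛🟩🟦🟩
❓❓❓❓❓❓❓🟩🟩🟫⬜🟩
❓❓❓❓❓❓❓🟩🟫🟩⬜🟩
❓❓❓❓❓❓❓🟩⬜⬜⬜⬜
❓❓❓❓❓❓❓🟩⬜🟩🟫🟦
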